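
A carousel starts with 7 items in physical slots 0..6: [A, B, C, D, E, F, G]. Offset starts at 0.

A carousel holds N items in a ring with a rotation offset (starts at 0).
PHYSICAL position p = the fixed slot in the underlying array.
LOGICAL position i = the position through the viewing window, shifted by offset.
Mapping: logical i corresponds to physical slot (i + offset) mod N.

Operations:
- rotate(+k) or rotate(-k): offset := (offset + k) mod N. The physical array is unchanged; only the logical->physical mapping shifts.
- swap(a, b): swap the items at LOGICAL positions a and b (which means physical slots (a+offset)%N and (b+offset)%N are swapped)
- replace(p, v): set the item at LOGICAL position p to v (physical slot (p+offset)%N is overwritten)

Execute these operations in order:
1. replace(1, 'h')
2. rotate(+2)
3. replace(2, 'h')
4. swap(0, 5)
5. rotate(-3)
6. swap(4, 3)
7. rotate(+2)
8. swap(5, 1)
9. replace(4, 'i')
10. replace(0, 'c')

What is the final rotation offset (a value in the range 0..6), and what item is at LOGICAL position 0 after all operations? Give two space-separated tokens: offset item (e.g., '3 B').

After op 1 (replace(1, 'h')): offset=0, physical=[A,h,C,D,E,F,G], logical=[A,h,C,D,E,F,G]
After op 2 (rotate(+2)): offset=2, physical=[A,h,C,D,E,F,G], logical=[C,D,E,F,G,A,h]
After op 3 (replace(2, 'h')): offset=2, physical=[A,h,C,D,h,F,G], logical=[C,D,h,F,G,A,h]
After op 4 (swap(0, 5)): offset=2, physical=[C,h,A,D,h,F,G], logical=[A,D,h,F,G,C,h]
After op 5 (rotate(-3)): offset=6, physical=[C,h,A,D,h,F,G], logical=[G,C,h,A,D,h,F]
After op 6 (swap(4, 3)): offset=6, physical=[C,h,D,A,h,F,G], logical=[G,C,h,D,A,h,F]
After op 7 (rotate(+2)): offset=1, physical=[C,h,D,A,h,F,G], logical=[h,D,A,h,F,G,C]
After op 8 (swap(5, 1)): offset=1, physical=[C,h,G,A,h,F,D], logical=[h,G,A,h,F,D,C]
After op 9 (replace(4, 'i')): offset=1, physical=[C,h,G,A,h,i,D], logical=[h,G,A,h,i,D,C]
After op 10 (replace(0, 'c')): offset=1, physical=[C,c,G,A,h,i,D], logical=[c,G,A,h,i,D,C]

Answer: 1 c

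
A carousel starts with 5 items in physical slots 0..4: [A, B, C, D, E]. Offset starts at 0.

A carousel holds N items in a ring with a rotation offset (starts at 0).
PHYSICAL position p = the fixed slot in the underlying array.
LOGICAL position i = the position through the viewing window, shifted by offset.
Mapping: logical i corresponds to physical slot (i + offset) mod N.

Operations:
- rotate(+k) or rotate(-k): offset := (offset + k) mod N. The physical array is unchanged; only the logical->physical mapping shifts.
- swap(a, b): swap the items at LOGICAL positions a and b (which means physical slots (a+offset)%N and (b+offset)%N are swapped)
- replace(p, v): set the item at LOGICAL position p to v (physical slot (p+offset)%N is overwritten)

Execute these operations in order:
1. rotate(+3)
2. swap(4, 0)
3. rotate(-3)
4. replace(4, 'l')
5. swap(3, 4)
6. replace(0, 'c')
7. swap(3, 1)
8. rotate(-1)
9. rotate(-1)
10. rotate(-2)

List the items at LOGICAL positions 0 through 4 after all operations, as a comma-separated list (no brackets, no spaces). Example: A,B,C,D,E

After op 1 (rotate(+3)): offset=3, physical=[A,B,C,D,E], logical=[D,E,A,B,C]
After op 2 (swap(4, 0)): offset=3, physical=[A,B,D,C,E], logical=[C,E,A,B,D]
After op 3 (rotate(-3)): offset=0, physical=[A,B,D,C,E], logical=[A,B,D,C,E]
After op 4 (replace(4, 'l')): offset=0, physical=[A,B,D,C,l], logical=[A,B,D,C,l]
After op 5 (swap(3, 4)): offset=0, physical=[A,B,D,l,C], logical=[A,B,D,l,C]
After op 6 (replace(0, 'c')): offset=0, physical=[c,B,D,l,C], logical=[c,B,D,l,C]
After op 7 (swap(3, 1)): offset=0, physical=[c,l,D,B,C], logical=[c,l,D,B,C]
After op 8 (rotate(-1)): offset=4, physical=[c,l,D,B,C], logical=[C,c,l,D,B]
After op 9 (rotate(-1)): offset=3, physical=[c,l,D,B,C], logical=[B,C,c,l,D]
After op 10 (rotate(-2)): offset=1, physical=[c,l,D,B,C], logical=[l,D,B,C,c]

Answer: l,D,B,C,c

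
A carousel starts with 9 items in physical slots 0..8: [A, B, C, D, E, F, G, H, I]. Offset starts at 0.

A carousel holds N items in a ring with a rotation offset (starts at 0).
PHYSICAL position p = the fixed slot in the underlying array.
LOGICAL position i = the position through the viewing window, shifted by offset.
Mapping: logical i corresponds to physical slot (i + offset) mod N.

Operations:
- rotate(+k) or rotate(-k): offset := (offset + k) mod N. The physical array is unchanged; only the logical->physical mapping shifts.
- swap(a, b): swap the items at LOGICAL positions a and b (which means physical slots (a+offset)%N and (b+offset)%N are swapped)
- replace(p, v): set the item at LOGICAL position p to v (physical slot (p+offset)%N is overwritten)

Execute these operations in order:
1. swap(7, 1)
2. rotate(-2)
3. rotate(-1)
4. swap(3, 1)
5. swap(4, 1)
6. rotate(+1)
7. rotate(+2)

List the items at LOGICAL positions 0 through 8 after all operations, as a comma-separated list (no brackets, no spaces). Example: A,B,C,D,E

After op 1 (swap(7, 1)): offset=0, physical=[A,H,C,D,E,F,G,B,I], logical=[A,H,C,D,E,F,G,B,I]
After op 2 (rotate(-2)): offset=7, physical=[A,H,C,D,E,F,G,B,I], logical=[B,I,A,H,C,D,E,F,G]
After op 3 (rotate(-1)): offset=6, physical=[A,H,C,D,E,F,G,B,I], logical=[G,B,I,A,H,C,D,E,F]
After op 4 (swap(3, 1)): offset=6, physical=[B,H,C,D,E,F,G,A,I], logical=[G,A,I,B,H,C,D,E,F]
After op 5 (swap(4, 1)): offset=6, physical=[B,A,C,D,E,F,G,H,I], logical=[G,H,I,B,A,C,D,E,F]
After op 6 (rotate(+1)): offset=7, physical=[B,A,C,D,E,F,G,H,I], logical=[H,I,B,A,C,D,E,F,G]
After op 7 (rotate(+2)): offset=0, physical=[B,A,C,D,E,F,G,H,I], logical=[B,A,C,D,E,F,G,H,I]

Answer: B,A,C,D,E,F,G,H,I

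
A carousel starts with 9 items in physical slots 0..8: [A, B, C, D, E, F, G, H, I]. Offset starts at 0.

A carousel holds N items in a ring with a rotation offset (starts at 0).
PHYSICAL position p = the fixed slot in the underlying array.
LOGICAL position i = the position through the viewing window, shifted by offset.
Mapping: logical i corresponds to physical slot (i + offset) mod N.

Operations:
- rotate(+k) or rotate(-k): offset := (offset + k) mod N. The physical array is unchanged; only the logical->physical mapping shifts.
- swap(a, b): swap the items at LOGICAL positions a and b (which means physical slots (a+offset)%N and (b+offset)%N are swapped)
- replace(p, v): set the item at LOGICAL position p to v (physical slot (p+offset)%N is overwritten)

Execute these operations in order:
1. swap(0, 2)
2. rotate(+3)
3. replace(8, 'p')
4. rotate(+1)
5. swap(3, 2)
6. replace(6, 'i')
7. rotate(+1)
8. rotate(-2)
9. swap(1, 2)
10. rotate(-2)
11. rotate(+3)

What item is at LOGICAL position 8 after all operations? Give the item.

After op 1 (swap(0, 2)): offset=0, physical=[C,B,A,D,E,F,G,H,I], logical=[C,B,A,D,E,F,G,H,I]
After op 2 (rotate(+3)): offset=3, physical=[C,B,A,D,E,F,G,H,I], logical=[D,E,F,G,H,I,C,B,A]
After op 3 (replace(8, 'p')): offset=3, physical=[C,B,p,D,E,F,G,H,I], logical=[D,E,F,G,H,I,C,B,p]
After op 4 (rotate(+1)): offset=4, physical=[C,B,p,D,E,F,G,H,I], logical=[E,F,G,H,I,C,B,p,D]
After op 5 (swap(3, 2)): offset=4, physical=[C,B,p,D,E,F,H,G,I], logical=[E,F,H,G,I,C,B,p,D]
After op 6 (replace(6, 'i')): offset=4, physical=[C,i,p,D,E,F,H,G,I], logical=[E,F,H,G,I,C,i,p,D]
After op 7 (rotate(+1)): offset=5, physical=[C,i,p,D,E,F,H,G,I], logical=[F,H,G,I,C,i,p,D,E]
After op 8 (rotate(-2)): offset=3, physical=[C,i,p,D,E,F,H,G,I], logical=[D,E,F,H,G,I,C,i,p]
After op 9 (swap(1, 2)): offset=3, physical=[C,i,p,D,F,E,H,G,I], logical=[D,F,E,H,G,I,C,i,p]
After op 10 (rotate(-2)): offset=1, physical=[C,i,p,D,F,E,H,G,I], logical=[i,p,D,F,E,H,G,I,C]
After op 11 (rotate(+3)): offset=4, physical=[C,i,p,D,F,E,H,G,I], logical=[F,E,H,G,I,C,i,p,D]

Answer: D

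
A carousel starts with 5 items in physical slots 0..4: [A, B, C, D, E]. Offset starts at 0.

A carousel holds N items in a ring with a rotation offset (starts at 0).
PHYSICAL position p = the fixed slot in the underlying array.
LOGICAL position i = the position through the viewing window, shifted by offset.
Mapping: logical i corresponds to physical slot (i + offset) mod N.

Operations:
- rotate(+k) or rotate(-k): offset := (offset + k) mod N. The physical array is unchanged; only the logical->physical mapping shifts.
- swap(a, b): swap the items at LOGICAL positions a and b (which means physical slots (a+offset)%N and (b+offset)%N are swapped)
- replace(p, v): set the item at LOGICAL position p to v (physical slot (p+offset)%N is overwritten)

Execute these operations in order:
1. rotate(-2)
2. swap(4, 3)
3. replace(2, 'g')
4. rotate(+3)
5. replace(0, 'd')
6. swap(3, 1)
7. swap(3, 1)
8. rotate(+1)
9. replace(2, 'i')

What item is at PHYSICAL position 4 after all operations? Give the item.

Answer: i

Derivation:
After op 1 (rotate(-2)): offset=3, physical=[A,B,C,D,E], logical=[D,E,A,B,C]
After op 2 (swap(4, 3)): offset=3, physical=[A,C,B,D,E], logical=[D,E,A,C,B]
After op 3 (replace(2, 'g')): offset=3, physical=[g,C,B,D,E], logical=[D,E,g,C,B]
After op 4 (rotate(+3)): offset=1, physical=[g,C,B,D,E], logical=[C,B,D,E,g]
After op 5 (replace(0, 'd')): offset=1, physical=[g,d,B,D,E], logical=[d,B,D,E,g]
After op 6 (swap(3, 1)): offset=1, physical=[g,d,E,D,B], logical=[d,E,D,B,g]
After op 7 (swap(3, 1)): offset=1, physical=[g,d,B,D,E], logical=[d,B,D,E,g]
After op 8 (rotate(+1)): offset=2, physical=[g,d,B,D,E], logical=[B,D,E,g,d]
After op 9 (replace(2, 'i')): offset=2, physical=[g,d,B,D,i], logical=[B,D,i,g,d]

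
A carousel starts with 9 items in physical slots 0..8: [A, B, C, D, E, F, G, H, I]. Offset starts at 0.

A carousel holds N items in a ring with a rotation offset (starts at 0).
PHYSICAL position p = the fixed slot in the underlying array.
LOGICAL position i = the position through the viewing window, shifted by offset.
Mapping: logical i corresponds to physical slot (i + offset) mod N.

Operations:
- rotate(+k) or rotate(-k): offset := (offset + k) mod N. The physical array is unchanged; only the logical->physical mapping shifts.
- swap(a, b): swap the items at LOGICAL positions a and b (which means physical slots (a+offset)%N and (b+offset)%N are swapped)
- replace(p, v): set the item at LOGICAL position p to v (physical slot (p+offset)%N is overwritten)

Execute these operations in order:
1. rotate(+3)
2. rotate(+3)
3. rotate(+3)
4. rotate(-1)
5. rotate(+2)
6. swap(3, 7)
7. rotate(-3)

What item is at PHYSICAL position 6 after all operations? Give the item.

After op 1 (rotate(+3)): offset=3, physical=[A,B,C,D,E,F,G,H,I], logical=[D,E,F,G,H,I,A,B,C]
After op 2 (rotate(+3)): offset=6, physical=[A,B,C,D,E,F,G,H,I], logical=[G,H,I,A,B,C,D,E,F]
After op 3 (rotate(+3)): offset=0, physical=[A,B,C,D,E,F,G,H,I], logical=[A,B,C,D,E,F,G,H,I]
After op 4 (rotate(-1)): offset=8, physical=[A,B,C,D,E,F,G,H,I], logical=[I,A,B,C,D,E,F,G,H]
After op 5 (rotate(+2)): offset=1, physical=[A,B,C,D,E,F,G,H,I], logical=[B,C,D,E,F,G,H,I,A]
After op 6 (swap(3, 7)): offset=1, physical=[A,B,C,D,I,F,G,H,E], logical=[B,C,D,I,F,G,H,E,A]
After op 7 (rotate(-3)): offset=7, physical=[A,B,C,D,I,F,G,H,E], logical=[H,E,A,B,C,D,I,F,G]

Answer: G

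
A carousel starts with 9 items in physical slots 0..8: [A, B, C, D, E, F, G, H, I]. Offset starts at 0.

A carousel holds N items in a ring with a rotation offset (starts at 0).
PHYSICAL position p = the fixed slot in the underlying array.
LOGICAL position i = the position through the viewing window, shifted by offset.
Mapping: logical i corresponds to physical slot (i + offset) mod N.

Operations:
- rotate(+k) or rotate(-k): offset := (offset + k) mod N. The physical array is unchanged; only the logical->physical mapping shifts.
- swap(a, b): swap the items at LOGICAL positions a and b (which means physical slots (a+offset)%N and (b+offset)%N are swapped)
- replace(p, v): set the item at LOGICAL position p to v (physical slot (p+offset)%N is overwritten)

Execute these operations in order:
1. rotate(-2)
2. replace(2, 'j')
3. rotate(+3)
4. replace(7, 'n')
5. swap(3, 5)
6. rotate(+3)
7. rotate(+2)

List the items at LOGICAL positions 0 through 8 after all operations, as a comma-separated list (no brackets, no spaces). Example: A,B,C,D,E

Answer: E,H,n,j,B,C,D,G,F

Derivation:
After op 1 (rotate(-2)): offset=7, physical=[A,B,C,D,E,F,G,H,I], logical=[H,I,A,B,C,D,E,F,G]
After op 2 (replace(2, 'j')): offset=7, physical=[j,B,C,D,E,F,G,H,I], logical=[H,I,j,B,C,D,E,F,G]
After op 3 (rotate(+3)): offset=1, physical=[j,B,C,D,E,F,G,H,I], logical=[B,C,D,E,F,G,H,I,j]
After op 4 (replace(7, 'n')): offset=1, physical=[j,B,C,D,E,F,G,H,n], logical=[B,C,D,E,F,G,H,n,j]
After op 5 (swap(3, 5)): offset=1, physical=[j,B,C,D,G,F,E,H,n], logical=[B,C,D,G,F,E,H,n,j]
After op 6 (rotate(+3)): offset=4, physical=[j,B,C,D,G,F,E,H,n], logical=[G,F,E,H,n,j,B,C,D]
After op 7 (rotate(+2)): offset=6, physical=[j,B,C,D,G,F,E,H,n], logical=[E,H,n,j,B,C,D,G,F]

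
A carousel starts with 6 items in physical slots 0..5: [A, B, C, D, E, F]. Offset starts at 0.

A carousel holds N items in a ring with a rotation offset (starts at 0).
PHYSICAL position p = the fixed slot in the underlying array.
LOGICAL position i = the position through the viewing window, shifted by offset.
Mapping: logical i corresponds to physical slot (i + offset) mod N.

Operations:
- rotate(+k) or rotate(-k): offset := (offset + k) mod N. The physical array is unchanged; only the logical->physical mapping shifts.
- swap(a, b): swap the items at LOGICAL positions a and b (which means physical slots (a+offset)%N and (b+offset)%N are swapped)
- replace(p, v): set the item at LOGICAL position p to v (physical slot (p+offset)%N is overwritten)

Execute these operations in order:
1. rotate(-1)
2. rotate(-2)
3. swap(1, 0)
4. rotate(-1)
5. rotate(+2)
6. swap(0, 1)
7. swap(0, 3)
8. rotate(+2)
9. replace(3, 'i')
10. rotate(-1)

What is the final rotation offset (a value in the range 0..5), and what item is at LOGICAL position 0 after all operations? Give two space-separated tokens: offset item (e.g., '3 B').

Answer: 5 D

Derivation:
After op 1 (rotate(-1)): offset=5, physical=[A,B,C,D,E,F], logical=[F,A,B,C,D,E]
After op 2 (rotate(-2)): offset=3, physical=[A,B,C,D,E,F], logical=[D,E,F,A,B,C]
After op 3 (swap(1, 0)): offset=3, physical=[A,B,C,E,D,F], logical=[E,D,F,A,B,C]
After op 4 (rotate(-1)): offset=2, physical=[A,B,C,E,D,F], logical=[C,E,D,F,A,B]
After op 5 (rotate(+2)): offset=4, physical=[A,B,C,E,D,F], logical=[D,F,A,B,C,E]
After op 6 (swap(0, 1)): offset=4, physical=[A,B,C,E,F,D], logical=[F,D,A,B,C,E]
After op 7 (swap(0, 3)): offset=4, physical=[A,F,C,E,B,D], logical=[B,D,A,F,C,E]
After op 8 (rotate(+2)): offset=0, physical=[A,F,C,E,B,D], logical=[A,F,C,E,B,D]
After op 9 (replace(3, 'i')): offset=0, physical=[A,F,C,i,B,D], logical=[A,F,C,i,B,D]
After op 10 (rotate(-1)): offset=5, physical=[A,F,C,i,B,D], logical=[D,A,F,C,i,B]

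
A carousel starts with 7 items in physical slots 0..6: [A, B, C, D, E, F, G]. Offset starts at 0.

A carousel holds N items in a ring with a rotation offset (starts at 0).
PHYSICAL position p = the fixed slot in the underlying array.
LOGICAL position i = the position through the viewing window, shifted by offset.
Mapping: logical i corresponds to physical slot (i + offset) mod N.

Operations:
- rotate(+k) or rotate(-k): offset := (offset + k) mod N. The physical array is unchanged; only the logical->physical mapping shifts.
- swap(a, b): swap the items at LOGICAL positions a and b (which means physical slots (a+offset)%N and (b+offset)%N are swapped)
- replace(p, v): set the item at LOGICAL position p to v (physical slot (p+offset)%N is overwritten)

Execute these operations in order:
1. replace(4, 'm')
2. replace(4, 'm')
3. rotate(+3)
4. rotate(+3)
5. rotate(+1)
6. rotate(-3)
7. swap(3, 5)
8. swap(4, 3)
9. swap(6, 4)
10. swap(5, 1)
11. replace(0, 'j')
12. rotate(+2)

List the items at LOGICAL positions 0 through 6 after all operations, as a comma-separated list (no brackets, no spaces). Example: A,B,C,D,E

Answer: G,B,D,F,C,j,A

Derivation:
After op 1 (replace(4, 'm')): offset=0, physical=[A,B,C,D,m,F,G], logical=[A,B,C,D,m,F,G]
After op 2 (replace(4, 'm')): offset=0, physical=[A,B,C,D,m,F,G], logical=[A,B,C,D,m,F,G]
After op 3 (rotate(+3)): offset=3, physical=[A,B,C,D,m,F,G], logical=[D,m,F,G,A,B,C]
After op 4 (rotate(+3)): offset=6, physical=[A,B,C,D,m,F,G], logical=[G,A,B,C,D,m,F]
After op 5 (rotate(+1)): offset=0, physical=[A,B,C,D,m,F,G], logical=[A,B,C,D,m,F,G]
After op 6 (rotate(-3)): offset=4, physical=[A,B,C,D,m,F,G], logical=[m,F,G,A,B,C,D]
After op 7 (swap(3, 5)): offset=4, physical=[C,B,A,D,m,F,G], logical=[m,F,G,C,B,A,D]
After op 8 (swap(4, 3)): offset=4, physical=[B,C,A,D,m,F,G], logical=[m,F,G,B,C,A,D]
After op 9 (swap(6, 4)): offset=4, physical=[B,D,A,C,m,F,G], logical=[m,F,G,B,D,A,C]
After op 10 (swap(5, 1)): offset=4, physical=[B,D,F,C,m,A,G], logical=[m,A,G,B,D,F,C]
After op 11 (replace(0, 'j')): offset=4, physical=[B,D,F,C,j,A,G], logical=[j,A,G,B,D,F,C]
After op 12 (rotate(+2)): offset=6, physical=[B,D,F,C,j,A,G], logical=[G,B,D,F,C,j,A]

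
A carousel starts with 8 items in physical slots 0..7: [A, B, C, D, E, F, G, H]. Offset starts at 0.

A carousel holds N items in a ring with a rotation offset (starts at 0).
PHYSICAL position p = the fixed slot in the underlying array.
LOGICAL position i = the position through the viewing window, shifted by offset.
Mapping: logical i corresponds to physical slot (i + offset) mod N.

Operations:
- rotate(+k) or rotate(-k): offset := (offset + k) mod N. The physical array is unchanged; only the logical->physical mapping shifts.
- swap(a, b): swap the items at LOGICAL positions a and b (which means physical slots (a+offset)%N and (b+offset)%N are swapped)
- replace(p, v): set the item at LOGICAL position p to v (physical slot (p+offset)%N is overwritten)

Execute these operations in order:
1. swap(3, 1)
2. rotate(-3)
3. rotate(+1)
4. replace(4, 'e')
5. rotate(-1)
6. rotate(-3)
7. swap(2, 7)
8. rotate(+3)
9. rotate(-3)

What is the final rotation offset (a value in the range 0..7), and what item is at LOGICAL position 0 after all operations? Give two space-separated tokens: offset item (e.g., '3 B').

Answer: 2 e

Derivation:
After op 1 (swap(3, 1)): offset=0, physical=[A,D,C,B,E,F,G,H], logical=[A,D,C,B,E,F,G,H]
After op 2 (rotate(-3)): offset=5, physical=[A,D,C,B,E,F,G,H], logical=[F,G,H,A,D,C,B,E]
After op 3 (rotate(+1)): offset=6, physical=[A,D,C,B,E,F,G,H], logical=[G,H,A,D,C,B,E,F]
After op 4 (replace(4, 'e')): offset=6, physical=[A,D,e,B,E,F,G,H], logical=[G,H,A,D,e,B,E,F]
After op 5 (rotate(-1)): offset=5, physical=[A,D,e,B,E,F,G,H], logical=[F,G,H,A,D,e,B,E]
After op 6 (rotate(-3)): offset=2, physical=[A,D,e,B,E,F,G,H], logical=[e,B,E,F,G,H,A,D]
After op 7 (swap(2, 7)): offset=2, physical=[A,E,e,B,D,F,G,H], logical=[e,B,D,F,G,H,A,E]
After op 8 (rotate(+3)): offset=5, physical=[A,E,e,B,D,F,G,H], logical=[F,G,H,A,E,e,B,D]
After op 9 (rotate(-3)): offset=2, physical=[A,E,e,B,D,F,G,H], logical=[e,B,D,F,G,H,A,E]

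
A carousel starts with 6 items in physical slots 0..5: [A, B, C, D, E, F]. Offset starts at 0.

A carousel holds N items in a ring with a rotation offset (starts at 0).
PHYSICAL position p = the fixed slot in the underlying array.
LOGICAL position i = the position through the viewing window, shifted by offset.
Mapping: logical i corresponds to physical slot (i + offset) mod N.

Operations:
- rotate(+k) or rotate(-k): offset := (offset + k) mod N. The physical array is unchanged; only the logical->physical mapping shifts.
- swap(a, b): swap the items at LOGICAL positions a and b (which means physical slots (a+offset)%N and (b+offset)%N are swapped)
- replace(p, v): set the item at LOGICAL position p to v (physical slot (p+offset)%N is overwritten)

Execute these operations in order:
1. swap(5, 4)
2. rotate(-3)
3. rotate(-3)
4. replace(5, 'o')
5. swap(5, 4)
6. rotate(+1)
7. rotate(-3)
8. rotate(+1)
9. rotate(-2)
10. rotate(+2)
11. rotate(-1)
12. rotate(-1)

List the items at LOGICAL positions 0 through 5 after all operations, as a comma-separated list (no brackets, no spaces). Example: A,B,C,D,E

After op 1 (swap(5, 4)): offset=0, physical=[A,B,C,D,F,E], logical=[A,B,C,D,F,E]
After op 2 (rotate(-3)): offset=3, physical=[A,B,C,D,F,E], logical=[D,F,E,A,B,C]
After op 3 (rotate(-3)): offset=0, physical=[A,B,C,D,F,E], logical=[A,B,C,D,F,E]
After op 4 (replace(5, 'o')): offset=0, physical=[A,B,C,D,F,o], logical=[A,B,C,D,F,o]
After op 5 (swap(5, 4)): offset=0, physical=[A,B,C,D,o,F], logical=[A,B,C,D,o,F]
After op 6 (rotate(+1)): offset=1, physical=[A,B,C,D,o,F], logical=[B,C,D,o,F,A]
After op 7 (rotate(-3)): offset=4, physical=[A,B,C,D,o,F], logical=[o,F,A,B,C,D]
After op 8 (rotate(+1)): offset=5, physical=[A,B,C,D,o,F], logical=[F,A,B,C,D,o]
After op 9 (rotate(-2)): offset=3, physical=[A,B,C,D,o,F], logical=[D,o,F,A,B,C]
After op 10 (rotate(+2)): offset=5, physical=[A,B,C,D,o,F], logical=[F,A,B,C,D,o]
After op 11 (rotate(-1)): offset=4, physical=[A,B,C,D,o,F], logical=[o,F,A,B,C,D]
After op 12 (rotate(-1)): offset=3, physical=[A,B,C,D,o,F], logical=[D,o,F,A,B,C]

Answer: D,o,F,A,B,C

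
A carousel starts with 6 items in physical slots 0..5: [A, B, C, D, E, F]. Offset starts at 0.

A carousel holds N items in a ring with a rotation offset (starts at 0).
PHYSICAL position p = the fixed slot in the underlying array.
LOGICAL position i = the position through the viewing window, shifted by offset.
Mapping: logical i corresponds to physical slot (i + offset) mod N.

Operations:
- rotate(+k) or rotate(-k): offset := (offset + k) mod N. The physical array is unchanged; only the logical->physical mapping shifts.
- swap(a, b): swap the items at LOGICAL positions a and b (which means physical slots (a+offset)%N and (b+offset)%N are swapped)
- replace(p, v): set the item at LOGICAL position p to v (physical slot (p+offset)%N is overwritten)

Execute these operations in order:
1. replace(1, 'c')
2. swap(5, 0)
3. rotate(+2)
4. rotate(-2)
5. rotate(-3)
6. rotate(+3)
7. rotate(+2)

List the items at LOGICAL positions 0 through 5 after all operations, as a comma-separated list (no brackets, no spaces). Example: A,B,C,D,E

After op 1 (replace(1, 'c')): offset=0, physical=[A,c,C,D,E,F], logical=[A,c,C,D,E,F]
After op 2 (swap(5, 0)): offset=0, physical=[F,c,C,D,E,A], logical=[F,c,C,D,E,A]
After op 3 (rotate(+2)): offset=2, physical=[F,c,C,D,E,A], logical=[C,D,E,A,F,c]
After op 4 (rotate(-2)): offset=0, physical=[F,c,C,D,E,A], logical=[F,c,C,D,E,A]
After op 5 (rotate(-3)): offset=3, physical=[F,c,C,D,E,A], logical=[D,E,A,F,c,C]
After op 6 (rotate(+3)): offset=0, physical=[F,c,C,D,E,A], logical=[F,c,C,D,E,A]
After op 7 (rotate(+2)): offset=2, physical=[F,c,C,D,E,A], logical=[C,D,E,A,F,c]

Answer: C,D,E,A,F,c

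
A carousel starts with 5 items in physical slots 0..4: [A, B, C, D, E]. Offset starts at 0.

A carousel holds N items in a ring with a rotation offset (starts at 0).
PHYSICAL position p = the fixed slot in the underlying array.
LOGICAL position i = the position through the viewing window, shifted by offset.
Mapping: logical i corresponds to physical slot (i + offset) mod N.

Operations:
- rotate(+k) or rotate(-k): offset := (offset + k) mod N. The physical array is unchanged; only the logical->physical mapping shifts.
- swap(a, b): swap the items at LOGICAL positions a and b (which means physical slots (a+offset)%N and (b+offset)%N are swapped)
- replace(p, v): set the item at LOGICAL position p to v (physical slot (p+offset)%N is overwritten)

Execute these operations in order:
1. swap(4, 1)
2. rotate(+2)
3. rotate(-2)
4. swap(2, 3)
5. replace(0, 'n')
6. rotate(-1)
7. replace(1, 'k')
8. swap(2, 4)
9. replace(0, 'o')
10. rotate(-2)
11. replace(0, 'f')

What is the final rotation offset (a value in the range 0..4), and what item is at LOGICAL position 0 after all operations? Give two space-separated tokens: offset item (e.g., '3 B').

After op 1 (swap(4, 1)): offset=0, physical=[A,E,C,D,B], logical=[A,E,C,D,B]
After op 2 (rotate(+2)): offset=2, physical=[A,E,C,D,B], logical=[C,D,B,A,E]
After op 3 (rotate(-2)): offset=0, physical=[A,E,C,D,B], logical=[A,E,C,D,B]
After op 4 (swap(2, 3)): offset=0, physical=[A,E,D,C,B], logical=[A,E,D,C,B]
After op 5 (replace(0, 'n')): offset=0, physical=[n,E,D,C,B], logical=[n,E,D,C,B]
After op 6 (rotate(-1)): offset=4, physical=[n,E,D,C,B], logical=[B,n,E,D,C]
After op 7 (replace(1, 'k')): offset=4, physical=[k,E,D,C,B], logical=[B,k,E,D,C]
After op 8 (swap(2, 4)): offset=4, physical=[k,C,D,E,B], logical=[B,k,C,D,E]
After op 9 (replace(0, 'o')): offset=4, physical=[k,C,D,E,o], logical=[o,k,C,D,E]
After op 10 (rotate(-2)): offset=2, physical=[k,C,D,E,o], logical=[D,E,o,k,C]
After op 11 (replace(0, 'f')): offset=2, physical=[k,C,f,E,o], logical=[f,E,o,k,C]

Answer: 2 f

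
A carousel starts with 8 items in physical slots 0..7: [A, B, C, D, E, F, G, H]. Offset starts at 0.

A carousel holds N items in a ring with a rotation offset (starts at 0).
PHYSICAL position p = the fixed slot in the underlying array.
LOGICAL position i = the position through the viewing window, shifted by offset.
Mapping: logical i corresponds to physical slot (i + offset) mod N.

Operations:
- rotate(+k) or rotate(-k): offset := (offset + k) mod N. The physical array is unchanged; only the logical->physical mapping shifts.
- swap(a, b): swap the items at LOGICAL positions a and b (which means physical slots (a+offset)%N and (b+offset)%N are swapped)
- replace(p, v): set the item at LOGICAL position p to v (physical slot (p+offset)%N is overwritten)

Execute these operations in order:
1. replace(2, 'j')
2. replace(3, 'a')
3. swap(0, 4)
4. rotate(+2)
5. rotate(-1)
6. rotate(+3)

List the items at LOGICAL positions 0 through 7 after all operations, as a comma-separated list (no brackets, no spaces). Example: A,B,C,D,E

Answer: A,F,G,H,E,B,j,a

Derivation:
After op 1 (replace(2, 'j')): offset=0, physical=[A,B,j,D,E,F,G,H], logical=[A,B,j,D,E,F,G,H]
After op 2 (replace(3, 'a')): offset=0, physical=[A,B,j,a,E,F,G,H], logical=[A,B,j,a,E,F,G,H]
After op 3 (swap(0, 4)): offset=0, physical=[E,B,j,a,A,F,G,H], logical=[E,B,j,a,A,F,G,H]
After op 4 (rotate(+2)): offset=2, physical=[E,B,j,a,A,F,G,H], logical=[j,a,A,F,G,H,E,B]
After op 5 (rotate(-1)): offset=1, physical=[E,B,j,a,A,F,G,H], logical=[B,j,a,A,F,G,H,E]
After op 6 (rotate(+3)): offset=4, physical=[E,B,j,a,A,F,G,H], logical=[A,F,G,H,E,B,j,a]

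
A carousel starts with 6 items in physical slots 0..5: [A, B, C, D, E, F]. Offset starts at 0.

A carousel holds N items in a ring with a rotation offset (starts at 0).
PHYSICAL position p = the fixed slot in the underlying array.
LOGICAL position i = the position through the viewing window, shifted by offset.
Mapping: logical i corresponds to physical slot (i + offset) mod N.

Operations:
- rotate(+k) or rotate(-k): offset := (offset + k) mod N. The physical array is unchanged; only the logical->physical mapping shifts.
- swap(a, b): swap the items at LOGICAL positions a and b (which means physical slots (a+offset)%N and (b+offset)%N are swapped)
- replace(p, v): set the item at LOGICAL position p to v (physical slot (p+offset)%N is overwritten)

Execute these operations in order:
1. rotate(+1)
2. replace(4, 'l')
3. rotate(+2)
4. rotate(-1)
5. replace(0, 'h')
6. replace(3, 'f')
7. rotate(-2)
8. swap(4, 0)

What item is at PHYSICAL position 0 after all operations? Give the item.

Answer: E

Derivation:
After op 1 (rotate(+1)): offset=1, physical=[A,B,C,D,E,F], logical=[B,C,D,E,F,A]
After op 2 (replace(4, 'l')): offset=1, physical=[A,B,C,D,E,l], logical=[B,C,D,E,l,A]
After op 3 (rotate(+2)): offset=3, physical=[A,B,C,D,E,l], logical=[D,E,l,A,B,C]
After op 4 (rotate(-1)): offset=2, physical=[A,B,C,D,E,l], logical=[C,D,E,l,A,B]
After op 5 (replace(0, 'h')): offset=2, physical=[A,B,h,D,E,l], logical=[h,D,E,l,A,B]
After op 6 (replace(3, 'f')): offset=2, physical=[A,B,h,D,E,f], logical=[h,D,E,f,A,B]
After op 7 (rotate(-2)): offset=0, physical=[A,B,h,D,E,f], logical=[A,B,h,D,E,f]
After op 8 (swap(4, 0)): offset=0, physical=[E,B,h,D,A,f], logical=[E,B,h,D,A,f]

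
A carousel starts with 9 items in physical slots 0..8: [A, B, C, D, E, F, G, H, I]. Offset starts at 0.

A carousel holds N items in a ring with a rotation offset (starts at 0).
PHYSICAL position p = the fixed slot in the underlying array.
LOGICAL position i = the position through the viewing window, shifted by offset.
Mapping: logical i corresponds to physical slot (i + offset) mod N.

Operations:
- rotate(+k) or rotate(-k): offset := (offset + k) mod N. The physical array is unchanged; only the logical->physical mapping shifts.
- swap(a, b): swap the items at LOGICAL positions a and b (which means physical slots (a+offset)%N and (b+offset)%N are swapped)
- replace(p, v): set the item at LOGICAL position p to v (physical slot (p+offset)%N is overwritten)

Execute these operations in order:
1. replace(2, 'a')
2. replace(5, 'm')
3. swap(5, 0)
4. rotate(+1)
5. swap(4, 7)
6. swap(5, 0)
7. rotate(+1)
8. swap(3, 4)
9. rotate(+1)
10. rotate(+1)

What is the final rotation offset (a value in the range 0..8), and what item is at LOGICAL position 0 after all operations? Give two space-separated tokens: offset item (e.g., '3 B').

Answer: 4 E

Derivation:
After op 1 (replace(2, 'a')): offset=0, physical=[A,B,a,D,E,F,G,H,I], logical=[A,B,a,D,E,F,G,H,I]
After op 2 (replace(5, 'm')): offset=0, physical=[A,B,a,D,E,m,G,H,I], logical=[A,B,a,D,E,m,G,H,I]
After op 3 (swap(5, 0)): offset=0, physical=[m,B,a,D,E,A,G,H,I], logical=[m,B,a,D,E,A,G,H,I]
After op 4 (rotate(+1)): offset=1, physical=[m,B,a,D,E,A,G,H,I], logical=[B,a,D,E,A,G,H,I,m]
After op 5 (swap(4, 7)): offset=1, physical=[m,B,a,D,E,I,G,H,A], logical=[B,a,D,E,I,G,H,A,m]
After op 6 (swap(5, 0)): offset=1, physical=[m,G,a,D,E,I,B,H,A], logical=[G,a,D,E,I,B,H,A,m]
After op 7 (rotate(+1)): offset=2, physical=[m,G,a,D,E,I,B,H,A], logical=[a,D,E,I,B,H,A,m,G]
After op 8 (swap(3, 4)): offset=2, physical=[m,G,a,D,E,B,I,H,A], logical=[a,D,E,B,I,H,A,m,G]
After op 9 (rotate(+1)): offset=3, physical=[m,G,a,D,E,B,I,H,A], logical=[D,E,B,I,H,A,m,G,a]
After op 10 (rotate(+1)): offset=4, physical=[m,G,a,D,E,B,I,H,A], logical=[E,B,I,H,A,m,G,a,D]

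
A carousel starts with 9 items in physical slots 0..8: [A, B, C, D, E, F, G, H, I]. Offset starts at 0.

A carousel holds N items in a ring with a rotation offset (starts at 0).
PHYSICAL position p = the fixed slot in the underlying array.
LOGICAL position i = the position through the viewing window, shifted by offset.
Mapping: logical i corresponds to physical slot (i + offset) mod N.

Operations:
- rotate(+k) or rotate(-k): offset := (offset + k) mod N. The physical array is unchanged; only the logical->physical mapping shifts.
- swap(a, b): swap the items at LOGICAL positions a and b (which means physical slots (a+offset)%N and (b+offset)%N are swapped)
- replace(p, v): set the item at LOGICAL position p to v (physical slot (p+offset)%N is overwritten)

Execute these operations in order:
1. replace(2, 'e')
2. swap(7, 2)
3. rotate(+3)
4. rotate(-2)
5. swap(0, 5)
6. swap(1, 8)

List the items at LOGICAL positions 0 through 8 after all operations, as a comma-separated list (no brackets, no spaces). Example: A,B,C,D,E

Answer: G,A,D,E,F,B,e,I,H

Derivation:
After op 1 (replace(2, 'e')): offset=0, physical=[A,B,e,D,E,F,G,H,I], logical=[A,B,e,D,E,F,G,H,I]
After op 2 (swap(7, 2)): offset=0, physical=[A,B,H,D,E,F,G,e,I], logical=[A,B,H,D,E,F,G,e,I]
After op 3 (rotate(+3)): offset=3, physical=[A,B,H,D,E,F,G,e,I], logical=[D,E,F,G,e,I,A,B,H]
After op 4 (rotate(-2)): offset=1, physical=[A,B,H,D,E,F,G,e,I], logical=[B,H,D,E,F,G,e,I,A]
After op 5 (swap(0, 5)): offset=1, physical=[A,G,H,D,E,F,B,e,I], logical=[G,H,D,E,F,B,e,I,A]
After op 6 (swap(1, 8)): offset=1, physical=[H,G,A,D,E,F,B,e,I], logical=[G,A,D,E,F,B,e,I,H]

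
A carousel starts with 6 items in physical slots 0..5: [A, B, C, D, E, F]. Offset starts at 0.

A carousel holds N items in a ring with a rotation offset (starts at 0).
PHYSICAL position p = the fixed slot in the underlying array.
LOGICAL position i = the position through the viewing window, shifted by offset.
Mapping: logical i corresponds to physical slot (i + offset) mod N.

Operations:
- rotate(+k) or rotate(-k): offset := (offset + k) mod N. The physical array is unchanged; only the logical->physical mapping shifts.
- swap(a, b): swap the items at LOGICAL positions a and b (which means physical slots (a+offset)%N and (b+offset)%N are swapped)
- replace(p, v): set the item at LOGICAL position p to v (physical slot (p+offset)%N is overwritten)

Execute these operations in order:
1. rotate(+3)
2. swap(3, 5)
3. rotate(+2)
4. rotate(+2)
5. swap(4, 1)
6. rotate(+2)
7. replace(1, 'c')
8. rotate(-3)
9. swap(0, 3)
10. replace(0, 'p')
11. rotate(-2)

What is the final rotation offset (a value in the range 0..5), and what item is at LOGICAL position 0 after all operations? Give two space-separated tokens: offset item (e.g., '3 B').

After op 1 (rotate(+3)): offset=3, physical=[A,B,C,D,E,F], logical=[D,E,F,A,B,C]
After op 2 (swap(3, 5)): offset=3, physical=[C,B,A,D,E,F], logical=[D,E,F,C,B,A]
After op 3 (rotate(+2)): offset=5, physical=[C,B,A,D,E,F], logical=[F,C,B,A,D,E]
After op 4 (rotate(+2)): offset=1, physical=[C,B,A,D,E,F], logical=[B,A,D,E,F,C]
After op 5 (swap(4, 1)): offset=1, physical=[C,B,F,D,E,A], logical=[B,F,D,E,A,C]
After op 6 (rotate(+2)): offset=3, physical=[C,B,F,D,E,A], logical=[D,E,A,C,B,F]
After op 7 (replace(1, 'c')): offset=3, physical=[C,B,F,D,c,A], logical=[D,c,A,C,B,F]
After op 8 (rotate(-3)): offset=0, physical=[C,B,F,D,c,A], logical=[C,B,F,D,c,A]
After op 9 (swap(0, 3)): offset=0, physical=[D,B,F,C,c,A], logical=[D,B,F,C,c,A]
After op 10 (replace(0, 'p')): offset=0, physical=[p,B,F,C,c,A], logical=[p,B,F,C,c,A]
After op 11 (rotate(-2)): offset=4, physical=[p,B,F,C,c,A], logical=[c,A,p,B,F,C]

Answer: 4 c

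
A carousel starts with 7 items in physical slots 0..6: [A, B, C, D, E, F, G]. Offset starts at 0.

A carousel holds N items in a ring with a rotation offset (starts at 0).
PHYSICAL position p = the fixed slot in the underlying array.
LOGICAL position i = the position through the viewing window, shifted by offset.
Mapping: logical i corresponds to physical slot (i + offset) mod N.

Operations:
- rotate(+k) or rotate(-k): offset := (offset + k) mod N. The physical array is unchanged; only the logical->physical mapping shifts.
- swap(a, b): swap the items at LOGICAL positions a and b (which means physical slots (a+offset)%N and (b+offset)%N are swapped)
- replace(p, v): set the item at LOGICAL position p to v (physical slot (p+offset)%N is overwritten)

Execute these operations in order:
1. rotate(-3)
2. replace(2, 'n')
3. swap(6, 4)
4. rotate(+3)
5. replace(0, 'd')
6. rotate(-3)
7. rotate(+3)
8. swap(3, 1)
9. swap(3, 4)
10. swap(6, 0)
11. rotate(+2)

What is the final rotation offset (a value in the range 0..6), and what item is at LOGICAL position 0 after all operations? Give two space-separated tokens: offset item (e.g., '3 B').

Answer: 2 C

Derivation:
After op 1 (rotate(-3)): offset=4, physical=[A,B,C,D,E,F,G], logical=[E,F,G,A,B,C,D]
After op 2 (replace(2, 'n')): offset=4, physical=[A,B,C,D,E,F,n], logical=[E,F,n,A,B,C,D]
After op 3 (swap(6, 4)): offset=4, physical=[A,D,C,B,E,F,n], logical=[E,F,n,A,D,C,B]
After op 4 (rotate(+3)): offset=0, physical=[A,D,C,B,E,F,n], logical=[A,D,C,B,E,F,n]
After op 5 (replace(0, 'd')): offset=0, physical=[d,D,C,B,E,F,n], logical=[d,D,C,B,E,F,n]
After op 6 (rotate(-3)): offset=4, physical=[d,D,C,B,E,F,n], logical=[E,F,n,d,D,C,B]
After op 7 (rotate(+3)): offset=0, physical=[d,D,C,B,E,F,n], logical=[d,D,C,B,E,F,n]
After op 8 (swap(3, 1)): offset=0, physical=[d,B,C,D,E,F,n], logical=[d,B,C,D,E,F,n]
After op 9 (swap(3, 4)): offset=0, physical=[d,B,C,E,D,F,n], logical=[d,B,C,E,D,F,n]
After op 10 (swap(6, 0)): offset=0, physical=[n,B,C,E,D,F,d], logical=[n,B,C,E,D,F,d]
After op 11 (rotate(+2)): offset=2, physical=[n,B,C,E,D,F,d], logical=[C,E,D,F,d,n,B]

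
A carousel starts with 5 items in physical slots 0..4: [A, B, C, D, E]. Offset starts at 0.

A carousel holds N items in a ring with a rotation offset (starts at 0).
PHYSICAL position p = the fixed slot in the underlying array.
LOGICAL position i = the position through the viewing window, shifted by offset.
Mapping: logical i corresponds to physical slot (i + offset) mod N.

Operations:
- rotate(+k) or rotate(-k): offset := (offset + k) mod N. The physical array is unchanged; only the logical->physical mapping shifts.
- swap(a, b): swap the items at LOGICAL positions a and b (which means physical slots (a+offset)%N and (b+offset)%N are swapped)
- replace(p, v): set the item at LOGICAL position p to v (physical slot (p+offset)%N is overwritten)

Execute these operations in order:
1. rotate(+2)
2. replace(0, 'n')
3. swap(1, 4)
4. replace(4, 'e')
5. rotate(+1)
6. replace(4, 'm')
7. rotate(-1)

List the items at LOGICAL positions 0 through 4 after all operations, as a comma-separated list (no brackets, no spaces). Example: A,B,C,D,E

Answer: m,B,E,A,e

Derivation:
After op 1 (rotate(+2)): offset=2, physical=[A,B,C,D,E], logical=[C,D,E,A,B]
After op 2 (replace(0, 'n')): offset=2, physical=[A,B,n,D,E], logical=[n,D,E,A,B]
After op 3 (swap(1, 4)): offset=2, physical=[A,D,n,B,E], logical=[n,B,E,A,D]
After op 4 (replace(4, 'e')): offset=2, physical=[A,e,n,B,E], logical=[n,B,E,A,e]
After op 5 (rotate(+1)): offset=3, physical=[A,e,n,B,E], logical=[B,E,A,e,n]
After op 6 (replace(4, 'm')): offset=3, physical=[A,e,m,B,E], logical=[B,E,A,e,m]
After op 7 (rotate(-1)): offset=2, physical=[A,e,m,B,E], logical=[m,B,E,A,e]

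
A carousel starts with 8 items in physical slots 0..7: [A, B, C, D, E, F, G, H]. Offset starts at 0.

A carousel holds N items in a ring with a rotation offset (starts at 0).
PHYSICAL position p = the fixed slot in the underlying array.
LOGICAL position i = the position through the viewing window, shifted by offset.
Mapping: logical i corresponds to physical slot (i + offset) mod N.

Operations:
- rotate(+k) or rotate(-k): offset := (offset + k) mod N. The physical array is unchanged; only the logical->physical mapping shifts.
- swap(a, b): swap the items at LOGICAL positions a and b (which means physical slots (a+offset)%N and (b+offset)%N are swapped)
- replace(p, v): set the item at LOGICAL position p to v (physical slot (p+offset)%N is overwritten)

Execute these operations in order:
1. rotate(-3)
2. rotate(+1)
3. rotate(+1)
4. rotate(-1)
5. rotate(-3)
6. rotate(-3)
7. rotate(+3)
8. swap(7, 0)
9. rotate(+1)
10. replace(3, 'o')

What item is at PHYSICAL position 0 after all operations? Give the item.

Answer: A

Derivation:
After op 1 (rotate(-3)): offset=5, physical=[A,B,C,D,E,F,G,H], logical=[F,G,H,A,B,C,D,E]
After op 2 (rotate(+1)): offset=6, physical=[A,B,C,D,E,F,G,H], logical=[G,H,A,B,C,D,E,F]
After op 3 (rotate(+1)): offset=7, physical=[A,B,C,D,E,F,G,H], logical=[H,A,B,C,D,E,F,G]
After op 4 (rotate(-1)): offset=6, physical=[A,B,C,D,E,F,G,H], logical=[G,H,A,B,C,D,E,F]
After op 5 (rotate(-3)): offset=3, physical=[A,B,C,D,E,F,G,H], logical=[D,E,F,G,H,A,B,C]
After op 6 (rotate(-3)): offset=0, physical=[A,B,C,D,E,F,G,H], logical=[A,B,C,D,E,F,G,H]
After op 7 (rotate(+3)): offset=3, physical=[A,B,C,D,E,F,G,H], logical=[D,E,F,G,H,A,B,C]
After op 8 (swap(7, 0)): offset=3, physical=[A,B,D,C,E,F,G,H], logical=[C,E,F,G,H,A,B,D]
After op 9 (rotate(+1)): offset=4, physical=[A,B,D,C,E,F,G,H], logical=[E,F,G,H,A,B,D,C]
After op 10 (replace(3, 'o')): offset=4, physical=[A,B,D,C,E,F,G,o], logical=[E,F,G,o,A,B,D,C]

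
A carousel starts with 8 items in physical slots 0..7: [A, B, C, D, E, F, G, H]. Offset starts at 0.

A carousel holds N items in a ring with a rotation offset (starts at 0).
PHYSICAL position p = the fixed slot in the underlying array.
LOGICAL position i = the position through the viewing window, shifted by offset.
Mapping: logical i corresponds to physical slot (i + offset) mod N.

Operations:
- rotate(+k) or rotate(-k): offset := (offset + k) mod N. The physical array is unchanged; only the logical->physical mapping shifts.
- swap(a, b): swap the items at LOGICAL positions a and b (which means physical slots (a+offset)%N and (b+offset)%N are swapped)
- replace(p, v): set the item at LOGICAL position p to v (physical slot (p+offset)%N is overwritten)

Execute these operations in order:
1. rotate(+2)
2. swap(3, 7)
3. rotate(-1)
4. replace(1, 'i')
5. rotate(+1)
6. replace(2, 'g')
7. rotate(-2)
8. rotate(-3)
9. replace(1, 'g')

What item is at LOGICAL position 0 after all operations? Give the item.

After op 1 (rotate(+2)): offset=2, physical=[A,B,C,D,E,F,G,H], logical=[C,D,E,F,G,H,A,B]
After op 2 (swap(3, 7)): offset=2, physical=[A,F,C,D,E,B,G,H], logical=[C,D,E,B,G,H,A,F]
After op 3 (rotate(-1)): offset=1, physical=[A,F,C,D,E,B,G,H], logical=[F,C,D,E,B,G,H,A]
After op 4 (replace(1, 'i')): offset=1, physical=[A,F,i,D,E,B,G,H], logical=[F,i,D,E,B,G,H,A]
After op 5 (rotate(+1)): offset=2, physical=[A,F,i,D,E,B,G,H], logical=[i,D,E,B,G,H,A,F]
After op 6 (replace(2, 'g')): offset=2, physical=[A,F,i,D,g,B,G,H], logical=[i,D,g,B,G,H,A,F]
After op 7 (rotate(-2)): offset=0, physical=[A,F,i,D,g,B,G,H], logical=[A,F,i,D,g,B,G,H]
After op 8 (rotate(-3)): offset=5, physical=[A,F,i,D,g,B,G,H], logical=[B,G,H,A,F,i,D,g]
After op 9 (replace(1, 'g')): offset=5, physical=[A,F,i,D,g,B,g,H], logical=[B,g,H,A,F,i,D,g]

Answer: B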